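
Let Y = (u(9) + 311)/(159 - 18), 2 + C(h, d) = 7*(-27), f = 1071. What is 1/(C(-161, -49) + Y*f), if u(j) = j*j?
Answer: 47/130967 ≈ 0.00035887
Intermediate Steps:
C(h, d) = -191 (C(h, d) = -2 + 7*(-27) = -2 - 189 = -191)
u(j) = j²
Y = 392/141 (Y = (9² + 311)/(159 - 18) = (81 + 311)/141 = 392*(1/141) = 392/141 ≈ 2.7801)
1/(C(-161, -49) + Y*f) = 1/(-191 + (392/141)*1071) = 1/(-191 + 139944/47) = 1/(130967/47) = 47/130967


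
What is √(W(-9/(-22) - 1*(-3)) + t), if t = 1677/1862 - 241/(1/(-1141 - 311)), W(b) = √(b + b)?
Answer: √(2995942130478 + 3891580*√33)/2926 ≈ 591.55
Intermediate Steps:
W(b) = √2*√b (W(b) = √(2*b) = √2*√b)
t = 651575061/1862 (t = 1677*(1/1862) - 241/(1/(-1452)) = 1677/1862 - 241/(-1/1452) = 1677/1862 - 241*(-1452) = 1677/1862 + 349932 = 651575061/1862 ≈ 3.4993e+5)
√(W(-9/(-22) - 1*(-3)) + t) = √(√2*√(-9/(-22) - 1*(-3)) + 651575061/1862) = √(√2*√(-9*(-1/22) + 3) + 651575061/1862) = √(√2*√(9/22 + 3) + 651575061/1862) = √(√2*√(75/22) + 651575061/1862) = √(√2*(5*√66/22) + 651575061/1862) = √(5*√33/11 + 651575061/1862) = √(651575061/1862 + 5*√33/11)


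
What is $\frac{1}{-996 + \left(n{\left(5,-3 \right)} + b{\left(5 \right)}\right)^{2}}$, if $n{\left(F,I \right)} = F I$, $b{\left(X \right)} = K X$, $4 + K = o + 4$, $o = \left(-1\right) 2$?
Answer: $- \frac{1}{371} \approx -0.0026954$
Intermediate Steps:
$o = -2$
$K = -2$ ($K = -4 + \left(-2 + 4\right) = -4 + 2 = -2$)
$b{\left(X \right)} = - 2 X$
$\frac{1}{-996 + \left(n{\left(5,-3 \right)} + b{\left(5 \right)}\right)^{2}} = \frac{1}{-996 + \left(5 \left(-3\right) - 10\right)^{2}} = \frac{1}{-996 + \left(-15 - 10\right)^{2}} = \frac{1}{-996 + \left(-25\right)^{2}} = \frac{1}{-996 + 625} = \frac{1}{-371} = - \frac{1}{371}$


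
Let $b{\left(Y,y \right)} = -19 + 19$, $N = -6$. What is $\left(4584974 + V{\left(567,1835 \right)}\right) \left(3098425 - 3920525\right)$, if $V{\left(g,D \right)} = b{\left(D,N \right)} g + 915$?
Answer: $-3770059346900$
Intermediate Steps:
$b{\left(Y,y \right)} = 0$
$V{\left(g,D \right)} = 915$ ($V{\left(g,D \right)} = 0 g + 915 = 0 + 915 = 915$)
$\left(4584974 + V{\left(567,1835 \right)}\right) \left(3098425 - 3920525\right) = \left(4584974 + 915\right) \left(3098425 - 3920525\right) = 4585889 \left(-822100\right) = -3770059346900$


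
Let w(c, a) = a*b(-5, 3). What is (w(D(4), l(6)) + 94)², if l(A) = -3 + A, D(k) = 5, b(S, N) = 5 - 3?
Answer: 10000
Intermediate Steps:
b(S, N) = 2
w(c, a) = 2*a (w(c, a) = a*2 = 2*a)
(w(D(4), l(6)) + 94)² = (2*(-3 + 6) + 94)² = (2*3 + 94)² = (6 + 94)² = 100² = 10000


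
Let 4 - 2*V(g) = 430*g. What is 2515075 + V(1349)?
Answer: 2225042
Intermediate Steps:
V(g) = 2 - 215*g
2515075 + V(1349) = 2515075 + (2 - 215*1349) = 2515075 + (2 - 290035) = 2515075 - 290033 = 2225042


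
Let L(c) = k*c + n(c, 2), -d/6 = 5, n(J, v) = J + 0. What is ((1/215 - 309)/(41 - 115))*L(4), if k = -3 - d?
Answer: 3720304/7955 ≈ 467.67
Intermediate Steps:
n(J, v) = J
d = -30 (d = -6*5 = -30)
k = 27 (k = -3 - 1*(-30) = -3 + 30 = 27)
L(c) = 28*c (L(c) = 27*c + c = 28*c)
((1/215 - 309)/(41 - 115))*L(4) = ((1/215 - 309)/(41 - 115))*(28*4) = ((1/215 - 309)/(-74))*112 = -66434/215*(-1/74)*112 = (33217/7955)*112 = 3720304/7955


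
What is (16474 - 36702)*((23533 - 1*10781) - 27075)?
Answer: 289725644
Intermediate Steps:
(16474 - 36702)*((23533 - 1*10781) - 27075) = -20228*((23533 - 10781) - 27075) = -20228*(12752 - 27075) = -20228*(-14323) = 289725644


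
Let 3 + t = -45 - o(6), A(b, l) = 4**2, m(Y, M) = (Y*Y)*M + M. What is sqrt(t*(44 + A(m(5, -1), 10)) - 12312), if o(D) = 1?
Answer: 2*I*sqrt(3813) ≈ 123.5*I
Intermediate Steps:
m(Y, M) = M + M*Y**2 (m(Y, M) = Y**2*M + M = M*Y**2 + M = M + M*Y**2)
A(b, l) = 16
t = -49 (t = -3 + (-45 - 1*1) = -3 + (-45 - 1) = -3 - 46 = -49)
sqrt(t*(44 + A(m(5, -1), 10)) - 12312) = sqrt(-49*(44 + 16) - 12312) = sqrt(-49*60 - 12312) = sqrt(-2940 - 12312) = sqrt(-15252) = 2*I*sqrt(3813)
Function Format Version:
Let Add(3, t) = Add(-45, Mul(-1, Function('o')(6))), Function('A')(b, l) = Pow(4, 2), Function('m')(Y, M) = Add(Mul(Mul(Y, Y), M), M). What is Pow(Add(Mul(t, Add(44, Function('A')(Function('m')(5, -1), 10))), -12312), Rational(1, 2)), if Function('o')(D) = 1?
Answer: Mul(2, I, Pow(3813, Rational(1, 2))) ≈ Mul(123.50, I)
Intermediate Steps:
Function('m')(Y, M) = Add(M, Mul(M, Pow(Y, 2))) (Function('m')(Y, M) = Add(Mul(Pow(Y, 2), M), M) = Add(Mul(M, Pow(Y, 2)), M) = Add(M, Mul(M, Pow(Y, 2))))
Function('A')(b, l) = 16
t = -49 (t = Add(-3, Add(-45, Mul(-1, 1))) = Add(-3, Add(-45, -1)) = Add(-3, -46) = -49)
Pow(Add(Mul(t, Add(44, Function('A')(Function('m')(5, -1), 10))), -12312), Rational(1, 2)) = Pow(Add(Mul(-49, Add(44, 16)), -12312), Rational(1, 2)) = Pow(Add(Mul(-49, 60), -12312), Rational(1, 2)) = Pow(Add(-2940, -12312), Rational(1, 2)) = Pow(-15252, Rational(1, 2)) = Mul(2, I, Pow(3813, Rational(1, 2)))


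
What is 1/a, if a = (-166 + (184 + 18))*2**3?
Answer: 1/288 ≈ 0.0034722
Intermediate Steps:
a = 288 (a = (-166 + 202)*8 = 36*8 = 288)
1/a = 1/288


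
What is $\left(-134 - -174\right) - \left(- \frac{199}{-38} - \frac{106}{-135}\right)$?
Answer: $\frac{174307}{5130} \approx 33.978$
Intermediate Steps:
$\left(-134 - -174\right) - \left(- \frac{199}{-38} - \frac{106}{-135}\right) = \left(-134 + 174\right) - \left(\left(-199\right) \left(- \frac{1}{38}\right) - - \frac{106}{135}\right) = 40 - \left(\frac{199}{38} + \frac{106}{135}\right) = 40 - \frac{30893}{5130} = \frac{174307}{5130}$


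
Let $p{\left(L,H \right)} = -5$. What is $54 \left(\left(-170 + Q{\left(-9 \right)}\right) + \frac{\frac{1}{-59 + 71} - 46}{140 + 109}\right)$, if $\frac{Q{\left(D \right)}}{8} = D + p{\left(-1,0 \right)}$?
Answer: $- \frac{2529501}{166} \approx -15238.0$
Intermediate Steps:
$Q{\left(D \right)} = -40 + 8 D$ ($Q{\left(D \right)} = 8 \left(D - 5\right) = 8 \left(-5 + D\right) = -40 + 8 D$)
$54 \left(\left(-170 + Q{\left(-9 \right)}\right) + \frac{\frac{1}{-59 + 71} - 46}{140 + 109}\right) = 54 \left(\left(-170 + \left(-40 + 8 \left(-9\right)\right)\right) + \frac{\frac{1}{-59 + 71} - 46}{140 + 109}\right) = 54 \left(\left(-170 - 112\right) + \frac{\frac{1}{12} - 46}{249}\right) = 54 \left(\left(-170 - 112\right) + \left(\frac{1}{12} - 46\right) \frac{1}{249}\right) = 54 \left(-282 - \frac{551}{2988}\right) = 54 \left(- \frac{843167}{2988}\right) = - \frac{2529501}{166}$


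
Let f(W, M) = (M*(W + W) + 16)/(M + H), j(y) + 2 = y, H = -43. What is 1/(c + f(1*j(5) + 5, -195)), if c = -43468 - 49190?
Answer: -119/11024750 ≈ -1.0794e-5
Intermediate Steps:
j(y) = -2 + y
c = -92658
f(W, M) = (16 + 2*M*W)/(-43 + M) (f(W, M) = (M*(W + W) + 16)/(M - 43) = (M*(2*W) + 16)/(-43 + M) = (2*M*W + 16)/(-43 + M) = (16 + 2*M*W)/(-43 + M))
1/(c + f(1*j(5) + 5, -195)) = 1/(-92658 + 2*(8 - 195*(1*(-2 + 5) + 5))/(-43 - 195)) = 1/(-92658 + 2*(8 - 195*(1*3 + 5))/(-238)) = 1/(-92658 + 2*(-1/238)*(8 - 195*(3 + 5))) = 1/(-92658 + 2*(-1/238)*(8 - 195*8)) = 1/(-92658 + 2*(-1/238)*(8 - 1560)) = 1/(-92658 + 2*(-1/238)*(-1552)) = 1/(-92658 + 1552/119) = 1/(-11024750/119) = -119/11024750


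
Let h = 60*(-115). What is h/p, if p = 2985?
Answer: -460/199 ≈ -2.3116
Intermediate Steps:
h = -6900
h/p = -6900/2985 = -6900*1/2985 = -460/199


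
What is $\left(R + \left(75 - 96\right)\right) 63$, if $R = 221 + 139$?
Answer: $21357$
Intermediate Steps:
$R = 360$
$\left(R + \left(75 - 96\right)\right) 63 = \left(360 + \left(75 - 96\right)\right) 63 = \left(360 - 21\right) 63 = 339 \cdot 63 = 21357$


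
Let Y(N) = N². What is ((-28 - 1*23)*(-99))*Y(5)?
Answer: 126225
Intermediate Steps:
((-28 - 1*23)*(-99))*Y(5) = ((-28 - 1*23)*(-99))*5² = ((-28 - 23)*(-99))*25 = -51*(-99)*25 = 5049*25 = 126225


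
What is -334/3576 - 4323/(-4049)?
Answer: 7053341/7239612 ≈ 0.97427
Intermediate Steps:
-334/3576 - 4323/(-4049) = -334*1/3576 - 4323*(-1/4049) = -167/1788 + 4323/4049 = 7053341/7239612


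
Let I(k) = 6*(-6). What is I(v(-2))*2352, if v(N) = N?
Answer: -84672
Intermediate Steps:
I(k) = -36
I(v(-2))*2352 = -36*2352 = -84672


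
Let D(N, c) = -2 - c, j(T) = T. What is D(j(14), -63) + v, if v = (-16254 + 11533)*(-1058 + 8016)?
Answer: -32848657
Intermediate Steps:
v = -32848718 (v = -4721*6958 = -32848718)
D(j(14), -63) + v = (-2 - 1*(-63)) - 32848718 = (-2 + 63) - 32848718 = 61 - 32848718 = -32848657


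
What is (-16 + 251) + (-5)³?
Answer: 110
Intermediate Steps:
(-16 + 251) + (-5)³ = 235 - 125 = 110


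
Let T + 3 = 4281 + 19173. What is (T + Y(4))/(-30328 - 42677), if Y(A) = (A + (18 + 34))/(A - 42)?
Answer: -445541/1387095 ≈ -0.32120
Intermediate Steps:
T = 23451 (T = -3 + (4281 + 19173) = -3 + 23454 = 23451)
Y(A) = (52 + A)/(-42 + A) (Y(A) = (A + 52)/(-42 + A) = (52 + A)/(-42 + A))
(T + Y(4))/(-30328 - 42677) = (23451 + (52 + 4)/(-42 + 4))/(-30328 - 42677) = (23451 + 56/(-38))/(-73005) = (23451 - 1/38*56)*(-1/73005) = (23451 - 28/19)*(-1/73005) = (445541/19)*(-1/73005) = -445541/1387095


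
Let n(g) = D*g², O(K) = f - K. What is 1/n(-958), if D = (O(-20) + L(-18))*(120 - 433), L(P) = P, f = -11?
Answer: 1/2585341188 ≈ 3.8680e-10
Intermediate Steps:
O(K) = -11 - K
D = 2817 (D = ((-11 - 1*(-20)) - 18)*(120 - 433) = ((-11 + 20) - 18)*(-313) = (9 - 18)*(-313) = -9*(-313) = 2817)
n(g) = 2817*g²
1/n(-958) = 1/(2817*(-958)²) = 1/(2817*917764) = 1/2585341188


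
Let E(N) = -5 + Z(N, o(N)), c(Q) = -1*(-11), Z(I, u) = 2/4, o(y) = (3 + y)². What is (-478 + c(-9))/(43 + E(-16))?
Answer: -934/77 ≈ -12.130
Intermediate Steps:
Z(I, u) = ½ (Z(I, u) = 2*(¼) = ½)
c(Q) = 11
E(N) = -9/2 (E(N) = -5 + ½ = -9/2)
(-478 + c(-9))/(43 + E(-16)) = (-478 + 11)/(43 - 9/2) = -467/77/2 = -467*2/77 = -934/77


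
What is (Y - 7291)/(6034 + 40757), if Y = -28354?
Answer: -35645/46791 ≈ -0.76179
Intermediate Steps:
(Y - 7291)/(6034 + 40757) = (-28354 - 7291)/(6034 + 40757) = -35645/46791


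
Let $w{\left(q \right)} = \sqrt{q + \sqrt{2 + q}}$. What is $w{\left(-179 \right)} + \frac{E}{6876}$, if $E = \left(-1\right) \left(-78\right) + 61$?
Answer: $\frac{139}{6876} + \sqrt{-179 + i \sqrt{177}} \approx 0.51707 + 13.388 i$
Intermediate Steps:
$E = 139$ ($E = 78 + 61 = 139$)
$w{\left(-179 \right)} + \frac{E}{6876} = \sqrt{-179 + \sqrt{2 - 179}} + \frac{139}{6876} = \sqrt{-179 + \sqrt{-177}} + 139 \cdot \frac{1}{6876} = \sqrt{-179 + i \sqrt{177}} + \frac{139}{6876} = \frac{139}{6876} + \sqrt{-179 + i \sqrt{177}}$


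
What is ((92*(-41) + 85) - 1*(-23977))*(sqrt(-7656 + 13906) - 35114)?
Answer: -712463060 + 507250*sqrt(10) ≈ -7.1086e+8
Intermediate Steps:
((92*(-41) + 85) - 1*(-23977))*(sqrt(-7656 + 13906) - 35114) = ((-3772 + 85) + 23977)*(sqrt(6250) - 35114) = (-3687 + 23977)*(25*sqrt(10) - 35114) = 20290*(-35114 + 25*sqrt(10)) = -712463060 + 507250*sqrt(10)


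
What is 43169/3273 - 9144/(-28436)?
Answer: 314370499/23267757 ≈ 13.511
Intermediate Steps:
43169/3273 - 9144/(-28436) = 43169*(1/3273) - 9144*(-1/28436) = 43169/3273 + 2286/7109 = 314370499/23267757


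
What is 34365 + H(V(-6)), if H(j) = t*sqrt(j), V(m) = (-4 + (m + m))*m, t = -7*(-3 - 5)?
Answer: 34365 + 224*sqrt(6) ≈ 34914.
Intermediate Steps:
t = 56 (t = -7*(-8) = 56)
V(m) = m*(-4 + 2*m) (V(m) = (-4 + 2*m)*m = m*(-4 + 2*m))
H(j) = 56*sqrt(j)
34365 + H(V(-6)) = 34365 + 56*sqrt(2*(-6)*(-2 - 6)) = 34365 + 56*sqrt(2*(-6)*(-8)) = 34365 + 56*sqrt(96) = 34365 + 56*(4*sqrt(6)) = 34365 + 224*sqrt(6)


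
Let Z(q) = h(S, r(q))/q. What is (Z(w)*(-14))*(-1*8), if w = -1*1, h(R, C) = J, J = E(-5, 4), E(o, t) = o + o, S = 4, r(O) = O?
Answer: 1120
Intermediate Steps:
E(o, t) = 2*o
J = -10 (J = 2*(-5) = -10)
h(R, C) = -10
w = -1
Z(q) = -10/q
(Z(w)*(-14))*(-1*8) = (-10/(-1)*(-14))*(-1*8) = (-10*(-1)*(-14))*(-8) = (10*(-14))*(-8) = -140*(-8) = 1120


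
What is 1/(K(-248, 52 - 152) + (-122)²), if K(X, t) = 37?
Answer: 1/14921 ≈ 6.7020e-5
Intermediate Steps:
1/(K(-248, 52 - 152) + (-122)²) = 1/(37 + (-122)²) = 1/(37 + 14884) = 1/14921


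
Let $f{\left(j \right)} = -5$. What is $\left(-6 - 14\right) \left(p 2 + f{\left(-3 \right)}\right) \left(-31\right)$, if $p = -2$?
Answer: $-5580$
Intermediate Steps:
$\left(-6 - 14\right) \left(p 2 + f{\left(-3 \right)}\right) \left(-31\right) = \left(-6 - 14\right) \left(\left(-2\right) 2 - 5\right) \left(-31\right) = - 20 \left(-4 - 5\right) \left(-31\right) = \left(-20\right) \left(-9\right) \left(-31\right) = 180 \left(-31\right) = -5580$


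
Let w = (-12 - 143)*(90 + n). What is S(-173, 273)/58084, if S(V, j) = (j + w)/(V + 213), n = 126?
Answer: -33207/2323360 ≈ -0.014293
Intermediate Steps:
w = -33480 (w = (-12 - 143)*(90 + 126) = -155*216 = -33480)
S(V, j) = (-33480 + j)/(213 + V) (S(V, j) = (j - 33480)/(V + 213) = (-33480 + j)/(213 + V))
S(-173, 273)/58084 = ((-33480 + 273)/(213 - 173))/58084 = (-33207/40)*(1/58084) = ((1/40)*(-33207))*(1/58084) = -33207/40*1/58084 = -33207/2323360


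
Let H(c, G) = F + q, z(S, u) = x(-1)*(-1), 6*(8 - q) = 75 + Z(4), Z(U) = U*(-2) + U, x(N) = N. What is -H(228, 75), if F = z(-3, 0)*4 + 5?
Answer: -31/6 ≈ -5.1667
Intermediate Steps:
Z(U) = -U (Z(U) = -2*U + U = -U)
q = -23/6 (q = 8 - (75 - 1*4)/6 = 8 - (75 - 4)/6 = 8 - ⅙*71 = 8 - 71/6 = -23/6 ≈ -3.8333)
z(S, u) = 1 (z(S, u) = -1*(-1) = 1)
F = 9 (F = 1*4 + 5 = 4 + 5 = 9)
H(c, G) = 31/6 (H(c, G) = 9 - 23/6 = 31/6)
-H(228, 75) = -1*31/6 = -31/6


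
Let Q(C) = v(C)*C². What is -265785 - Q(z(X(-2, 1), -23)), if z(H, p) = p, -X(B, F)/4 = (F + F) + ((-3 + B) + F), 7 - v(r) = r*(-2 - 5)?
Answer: -184319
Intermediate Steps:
v(r) = 7 + 7*r (v(r) = 7 - r*(-2 - 5) = 7 - r*(-7) = 7 - (-7)*r = 7 + 7*r)
X(B, F) = 12 - 12*F - 4*B (X(B, F) = -4*((F + F) + ((-3 + B) + F)) = -4*(2*F + (-3 + B + F)) = -4*(-3 + B + 3*F) = 12 - 12*F - 4*B)
Q(C) = C²*(7 + 7*C) (Q(C) = (7 + 7*C)*C² = C²*(7 + 7*C))
-265785 - Q(z(X(-2, 1), -23)) = -265785 - 7*(-23)²*(1 - 23) = -265785 - 7*529*(-22) = -265785 - 1*(-81466) = -265785 + 81466 = -184319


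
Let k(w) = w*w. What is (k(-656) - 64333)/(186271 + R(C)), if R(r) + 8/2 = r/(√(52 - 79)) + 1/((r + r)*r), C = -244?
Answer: 26097783615661121575200/13281738592045012497499 - 3798525296085848064*I*√3/13281738592045012497499 ≈ 1.9649 - 0.00049536*I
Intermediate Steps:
k(w) = w²
R(r) = -4 + 1/(2*r²) - I*r*√3/9 (R(r) = -4 + (r/(√(52 - 79)) + 1/((r + r)*r)) = -4 + (r/(√(-27)) + 1/(((2*r))*r)) = -4 + (r/((3*I*√3)) + (1/(2*r))/r) = -4 + (r*(-I*√3/9) + 1/(2*r²)) = -4 + (-I*r*√3/9 + 1/(2*r²)) = -4 + (1/(2*r²) - I*r*√3/9) = -4 + 1/(2*r²) - I*r*√3/9)
(k(-656) - 64333)/(186271 + R(C)) = ((-656)² - 64333)/(186271 + (-4 + (½)/(-244)² - ⅑*I*(-244)*√3)) = (430336 - 64333)/(186271 + (-4 + (½)*(1/59536) + 244*I*√3/9)) = 366003/(186271 + (-4 + 1/119072 + 244*I*√3/9)) = 366003/(186271 + (-476287/119072 + 244*I*√3/9)) = 366003/(22179184225/119072 + 244*I*√3/9)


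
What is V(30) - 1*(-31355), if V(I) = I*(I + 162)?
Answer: 37115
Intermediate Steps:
V(I) = I*(162 + I)
V(30) - 1*(-31355) = 30*(162 + 30) - 1*(-31355) = 30*192 + 31355 = 5760 + 31355 = 37115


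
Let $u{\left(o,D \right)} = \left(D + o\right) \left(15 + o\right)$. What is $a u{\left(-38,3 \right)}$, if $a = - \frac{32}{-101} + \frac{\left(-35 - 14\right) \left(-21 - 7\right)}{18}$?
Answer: $\frac{56007070}{909} \approx 61614.0$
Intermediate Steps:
$a = \frac{69574}{909}$ ($a = \left(-32\right) \left(- \frac{1}{101}\right) + \left(-49\right) \left(-28\right) \frac{1}{18} = \frac{32}{101} + 1372 \cdot \frac{1}{18} = \frac{32}{101} + \frac{686}{9} = \frac{69574}{909} \approx 76.539$)
$u{\left(o,D \right)} = \left(15 + o\right) \left(D + o\right)$
$a u{\left(-38,3 \right)} = \frac{69574 \left(\left(-38\right)^{2} + 15 \cdot 3 + 15 \left(-38\right) + 3 \left(-38\right)\right)}{909} = \frac{69574 \left(1444 + 45 - 570 - 114\right)}{909} = \frac{69574}{909} \cdot 805 = \frac{56007070}{909}$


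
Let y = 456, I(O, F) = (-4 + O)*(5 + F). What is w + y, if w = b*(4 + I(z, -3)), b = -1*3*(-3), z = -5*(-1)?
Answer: 510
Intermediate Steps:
z = 5
b = 9 (b = -3*(-3) = 9)
w = 54 (w = 9*(4 + (-20 - 4*(-3) + 5*5 - 3*5)) = 9*(4 + (-20 + 12 + 25 - 15)) = 9*(4 + 2) = 9*6 = 54)
w + y = 54 + 456 = 510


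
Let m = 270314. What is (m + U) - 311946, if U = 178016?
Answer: 136384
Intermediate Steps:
(m + U) - 311946 = (270314 + 178016) - 311946 = 448330 - 311946 = 136384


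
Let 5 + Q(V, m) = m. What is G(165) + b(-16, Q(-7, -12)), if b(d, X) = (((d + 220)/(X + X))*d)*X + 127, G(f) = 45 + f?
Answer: -1295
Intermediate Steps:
Q(V, m) = -5 + m
b(d, X) = 127 + d*(220 + d)/2 (b(d, X) = (((220 + d)/((2*X)))*d)*X + 127 = (((220 + d)*(1/(2*X)))*d)*X + 127 = (((220 + d)/(2*X))*d)*X + 127 = (d*(220 + d)/(2*X))*X + 127 = d*(220 + d)/2 + 127 = 127 + d*(220 + d)/2)
G(165) + b(-16, Q(-7, -12)) = (45 + 165) + (127 + (½)*(-16)² + 110*(-16)) = 210 + (127 + (½)*256 - 1760) = 210 + (127 + 128 - 1760) = 210 - 1505 = -1295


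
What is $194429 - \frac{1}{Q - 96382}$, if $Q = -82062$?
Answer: $\frac{34694688477}{178444} \approx 1.9443 \cdot 10^{5}$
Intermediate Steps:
$194429 - \frac{1}{Q - 96382} = 194429 - \frac{1}{-82062 - 96382} = 194429 - \frac{1}{-178444} = 194429 - - \frac{1}{178444} = 194429 + \frac{1}{178444} = \frac{34694688477}{178444}$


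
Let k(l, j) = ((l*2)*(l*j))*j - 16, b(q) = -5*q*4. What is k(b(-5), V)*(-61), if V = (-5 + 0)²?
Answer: -762499024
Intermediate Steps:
b(q) = -20*q
V = 25 (V = (-5)² = 25)
k(l, j) = -16 + 2*j²*l² (k(l, j) = ((2*l)*(j*l))*j - 16 = (2*j*l²)*j - 16 = 2*j²*l² - 16 = -16 + 2*j²*l²)
k(b(-5), V)*(-61) = (-16 + 2*25²*(-20*(-5))²)*(-61) = (-16 + 2*625*100²)*(-61) = (-16 + 2*625*10000)*(-61) = (-16 + 12500000)*(-61) = 12499984*(-61) = -762499024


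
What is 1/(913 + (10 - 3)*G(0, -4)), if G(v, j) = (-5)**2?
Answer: 1/1088 ≈ 0.00091912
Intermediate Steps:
G(v, j) = 25
1/(913 + (10 - 3)*G(0, -4)) = 1/(913 + (10 - 3)*25) = 1/(913 + 7*25) = 1/(913 + 175) = 1/1088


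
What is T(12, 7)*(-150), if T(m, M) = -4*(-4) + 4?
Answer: -3000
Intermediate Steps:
T(m, M) = 20 (T(m, M) = 16 + 4 = 20)
T(12, 7)*(-150) = 20*(-150) = -3000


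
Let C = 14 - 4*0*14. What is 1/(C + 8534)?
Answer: 1/8548 ≈ 0.00011699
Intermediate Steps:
C = 14 (C = 14 + 0*14 = 14 + 0 = 14)
1/(C + 8534) = 1/(14 + 8534) = 1/8548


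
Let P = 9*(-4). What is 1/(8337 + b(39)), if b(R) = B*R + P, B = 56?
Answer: 1/10485 ≈ 9.5374e-5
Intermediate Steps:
P = -36
b(R) = -36 + 56*R (b(R) = 56*R - 36 = -36 + 56*R)
1/(8337 + b(39)) = 1/(8337 + (-36 + 56*39)) = 1/(8337 + (-36 + 2184)) = 1/(8337 + 2148) = 1/10485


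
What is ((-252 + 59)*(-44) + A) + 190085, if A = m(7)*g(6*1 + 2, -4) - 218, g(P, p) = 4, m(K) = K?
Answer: 198387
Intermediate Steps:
A = -190 (A = 7*4 - 218 = 28 - 218 = -190)
((-252 + 59)*(-44) + A) + 190085 = ((-252 + 59)*(-44) - 190) + 190085 = (-193*(-44) - 190) + 190085 = (8492 - 190) + 190085 = 8302 + 190085 = 198387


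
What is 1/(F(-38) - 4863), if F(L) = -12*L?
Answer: -1/4407 ≈ -0.00022691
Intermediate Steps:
1/(F(-38) - 4863) = 1/(-12*(-38) - 4863) = 1/(456 - 4863) = 1/(-4407) = -1/4407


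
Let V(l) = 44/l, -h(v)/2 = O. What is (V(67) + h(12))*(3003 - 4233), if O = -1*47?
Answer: -7800660/67 ≈ -1.1643e+5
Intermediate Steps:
O = -47
h(v) = 94 (h(v) = -2*(-47) = 94)
(V(67) + h(12))*(3003 - 4233) = (44/67 + 94)*(3003 - 4233) = (44*(1/67) + 94)*(-1230) = (44/67 + 94)*(-1230) = (6342/67)*(-1230) = -7800660/67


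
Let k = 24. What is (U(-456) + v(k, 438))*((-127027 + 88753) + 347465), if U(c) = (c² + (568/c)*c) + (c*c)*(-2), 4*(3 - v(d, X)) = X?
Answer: -128298496259/2 ≈ -6.4149e+10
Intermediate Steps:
v(d, X) = 3 - X/4
U(c) = 568 - c² (U(c) = (c² + 568) + c²*(-2) = (568 + c²) - 2*c² = 568 - c²)
(U(-456) + v(k, 438))*((-127027 + 88753) + 347465) = ((568 - 1*(-456)²) + (3 - ¼*438))*((-127027 + 88753) + 347465) = ((568 - 1*207936) + (3 - 219/2))*(-38274 + 347465) = ((568 - 207936) - 213/2)*309191 = (-207368 - 213/2)*309191 = -414949/2*309191 = -128298496259/2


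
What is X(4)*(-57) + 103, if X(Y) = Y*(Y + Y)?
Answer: -1721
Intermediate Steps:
X(Y) = 2*Y² (X(Y) = Y*(2*Y) = 2*Y²)
X(4)*(-57) + 103 = (2*4²)*(-57) + 103 = (2*16)*(-57) + 103 = 32*(-57) + 103 = -1824 + 103 = -1721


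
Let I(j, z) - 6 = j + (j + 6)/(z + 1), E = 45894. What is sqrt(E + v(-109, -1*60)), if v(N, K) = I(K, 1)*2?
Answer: 2*sqrt(11433) ≈ 213.85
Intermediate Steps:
I(j, z) = 6 + j + (6 + j)/(1 + z) (I(j, z) = 6 + (j + (j + 6)/(z + 1)) = 6 + (j + (6 + j)/(1 + z)) = 6 + j + (6 + j)/(1 + z))
v(N, K) = 18 + 3*K (v(N, K) = ((12 + 2*K + 6*1 + K*1)/(1 + 1))*2 = ((12 + 2*K + 6 + K)/2)*2 = ((18 + 3*K)/2)*2 = (9 + 3*K/2)*2 = 18 + 3*K)
sqrt(E + v(-109, -1*60)) = sqrt(45894 + (18 + 3*(-1*60))) = sqrt(45894 + (18 + 3*(-60))) = sqrt(45894 + (18 - 180)) = sqrt(45894 - 162) = sqrt(45732) = 2*sqrt(11433)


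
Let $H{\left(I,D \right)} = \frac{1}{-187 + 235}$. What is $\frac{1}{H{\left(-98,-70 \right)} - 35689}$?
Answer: $- \frac{48}{1713071} \approx -2.802 \cdot 10^{-5}$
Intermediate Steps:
$H{\left(I,D \right)} = \frac{1}{48}$
$\frac{1}{H{\left(-98,-70 \right)} - 35689} = \frac{1}{\frac{1}{48} - 35689} = \frac{1}{- \frac{1713071}{48}} = - \frac{48}{1713071}$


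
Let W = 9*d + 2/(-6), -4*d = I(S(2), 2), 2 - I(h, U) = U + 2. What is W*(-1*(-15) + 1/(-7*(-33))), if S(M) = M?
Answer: 43325/693 ≈ 62.518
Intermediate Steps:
I(h, U) = -U (I(h, U) = 2 - (U + 2) = 2 - (2 + U) = 2 + (-2 - U) = -U)
d = ½ (d = -(-1)*2/4 = -¼*(-2) = ½ ≈ 0.50000)
W = 25/6 (W = 9*(½) + 2/(-6) = 9/2 + 2*(-⅙) = 9/2 - ⅓ = 25/6 ≈ 4.1667)
W*(-1*(-15) + 1/(-7*(-33))) = 25*(-1*(-15) + 1/(-7*(-33)))/6 = 25*(15 + 1/231)/6 = (25/6)*(3466/231) = 43325/693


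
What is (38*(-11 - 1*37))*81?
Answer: -147744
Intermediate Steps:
(38*(-11 - 1*37))*81 = (38*(-11 - 37))*81 = (38*(-48))*81 = -1824*81 = -147744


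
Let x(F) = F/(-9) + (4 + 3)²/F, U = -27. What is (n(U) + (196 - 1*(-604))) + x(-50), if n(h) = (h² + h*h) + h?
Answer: 1006009/450 ≈ 2235.6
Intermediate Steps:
n(h) = h + 2*h² (n(h) = (h² + h²) + h = 2*h² + h = h + 2*h²)
x(F) = 49/F - F/9 (x(F) = F*(-⅑) + 7²/F = -F/9 + 49/F = 49/F - F/9)
(n(U) + (196 - 1*(-604))) + x(-50) = (-27*(1 + 2*(-27)) + (196 - 1*(-604))) + (49/(-50) - ⅑*(-50)) = (-27*(1 - 54) + (196 + 604)) + (49*(-1/50) + 50/9) = (-27*(-53) + 800) + (-49/50 + 50/9) = (1431 + 800) + 2059/450 = 2231 + 2059/450 = 1006009/450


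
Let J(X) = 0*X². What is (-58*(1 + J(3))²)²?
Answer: 3364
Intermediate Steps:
J(X) = 0
(-58*(1 + J(3))²)² = (-58*(1 + 0)²)² = (-58*1²)² = (-58*1)² = (-58)² = 3364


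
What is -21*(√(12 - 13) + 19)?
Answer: -399 - 21*I ≈ -399.0 - 21.0*I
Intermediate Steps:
-21*(√(12 - 13) + 19) = -21*(√(-1) + 19) = -21*(I + 19) = -21*(19 + I) = -399 - 21*I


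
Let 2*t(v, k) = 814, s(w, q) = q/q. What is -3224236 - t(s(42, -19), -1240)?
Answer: -3224643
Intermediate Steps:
s(w, q) = 1
t(v, k) = 407 (t(v, k) = (1/2)*814 = 407)
-3224236 - t(s(42, -19), -1240) = -3224236 - 1*407 = -3224236 - 407 = -3224643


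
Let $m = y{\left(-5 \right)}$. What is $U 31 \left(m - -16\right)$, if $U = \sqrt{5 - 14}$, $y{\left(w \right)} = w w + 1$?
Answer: $3906 i \approx 3906.0 i$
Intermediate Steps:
$y{\left(w \right)} = 1 + w^{2}$ ($y{\left(w \right)} = w^{2} + 1 = 1 + w^{2}$)
$m = 26$ ($m = 1 + \left(-5\right)^{2} = 1 + 25 = 26$)
$U = 3 i$ ($U = \sqrt{-9} = 3 i \approx 3.0 i$)
$U 31 \left(m - -16\right) = 3 i 31 \left(26 - -16\right) = 93 i \left(26 + 16\right) = 93 i 42 = 3906 i$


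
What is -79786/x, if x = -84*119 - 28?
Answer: 5699/716 ≈ 7.9595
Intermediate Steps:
x = -10024 (x = -9996 - 28 = -10024)
-79786/x = -79786/(-10024) = -79786*(-1/10024) = 5699/716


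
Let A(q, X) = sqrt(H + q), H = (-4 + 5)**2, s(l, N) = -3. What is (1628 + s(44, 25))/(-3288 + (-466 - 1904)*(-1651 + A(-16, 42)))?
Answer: 352948375/849161981568 + 641875*I*sqrt(15)/2547485944704 ≈ 0.00041564 + 9.7585e-7*I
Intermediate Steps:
H = 1 (H = 1**2 = 1)
A(q, X) = sqrt(1 + q)
(1628 + s(44, 25))/(-3288 + (-466 - 1904)*(-1651 + A(-16, 42))) = (1628 - 3)/(-3288 + (-466 - 1904)*(-1651 + sqrt(1 - 16))) = 1625/(-3288 - 2370*(-1651 + sqrt(-15))) = 1625/(-3288 - 2370*(-1651 + I*sqrt(15))) = 1625/(-3288 + (3912870 - 2370*I*sqrt(15))) = 1625/(3909582 - 2370*I*sqrt(15))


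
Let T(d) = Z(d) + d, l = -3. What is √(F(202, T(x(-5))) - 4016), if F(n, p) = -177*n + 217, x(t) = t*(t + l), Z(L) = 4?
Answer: I*√39553 ≈ 198.88*I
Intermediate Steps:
x(t) = t*(-3 + t) (x(t) = t*(t - 3) = t*(-3 + t))
T(d) = 4 + d
F(n, p) = 217 - 177*n
√(F(202, T(x(-5))) - 4016) = √((217 - 177*202) - 4016) = √((217 - 35754) - 4016) = √(-35537 - 4016) = √(-39553) = I*√39553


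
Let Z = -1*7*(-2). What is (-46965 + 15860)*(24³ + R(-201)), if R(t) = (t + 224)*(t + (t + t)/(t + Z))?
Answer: -53806455465/187 ≈ -2.8773e+8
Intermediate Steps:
Z = 14 (Z = -7*(-2) = 14)
R(t) = (224 + t)*(t + 2*t/(14 + t)) (R(t) = (t + 224)*(t + (t + t)/(t + 14)) = (224 + t)*(t + (2*t)/(14 + t)) = (224 + t)*(t + 2*t/(14 + t)))
(-46965 + 15860)*(24³ + R(-201)) = (-46965 + 15860)*(24³ - 201*(3584 + (-201)² + 240*(-201))/(14 - 201)) = -31105*(13824 - 201*(3584 + 40401 - 48240)/(-187)) = -31105*(13824 - 201*(-1/187)*(-4255)) = -31105*(13824 - 855255/187) = -31105*1729833/187 = -53806455465/187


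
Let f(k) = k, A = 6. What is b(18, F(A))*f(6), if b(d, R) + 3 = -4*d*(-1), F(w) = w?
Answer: 414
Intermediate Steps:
b(d, R) = -3 + 4*d (b(d, R) = -3 - 4*d*(-1) = -3 + 4*d)
b(18, F(A))*f(6) = (-3 + 4*18)*6 = (-3 + 72)*6 = 69*6 = 414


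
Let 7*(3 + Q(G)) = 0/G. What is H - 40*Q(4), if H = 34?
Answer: 154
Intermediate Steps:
Q(G) = -3 (Q(G) = -3 + (0/G)/7 = -3 + (⅐)*0 = -3 + 0 = -3)
H - 40*Q(4) = 34 - 40*(-3) = 34 + 120 = 154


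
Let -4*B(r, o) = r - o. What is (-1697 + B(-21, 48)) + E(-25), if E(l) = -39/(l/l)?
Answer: -6875/4 ≈ -1718.8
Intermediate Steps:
E(l) = -39 (E(l) = -39/1 = -39*1 = -39)
B(r, o) = -r/4 + o/4 (B(r, o) = -(r - o)/4 = -r/4 + o/4)
(-1697 + B(-21, 48)) + E(-25) = (-1697 + (-¼*(-21) + (¼)*48)) - 39 = (-1697 + (21/4 + 12)) - 39 = (-1697 + 69/4) - 39 = -6719/4 - 39 = -6875/4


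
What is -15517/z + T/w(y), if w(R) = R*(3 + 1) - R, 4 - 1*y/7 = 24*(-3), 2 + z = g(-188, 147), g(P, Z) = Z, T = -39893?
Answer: -4364231/33060 ≈ -132.01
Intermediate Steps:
z = 145 (z = -2 + 147 = 145)
y = 532 (y = 28 - 168*(-3) = 28 - 7*(-72) = 28 + 504 = 532)
w(R) = 3*R (w(R) = R*4 - R = 4*R - R = 3*R)
-15517/z + T/w(y) = -15517/145 - 39893/(3*532) = -15517*1/145 - 39893/1596 = -15517/145 - 39893*1/1596 = -15517/145 - 5699/228 = -4364231/33060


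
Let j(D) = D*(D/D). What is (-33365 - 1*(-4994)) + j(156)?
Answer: -28215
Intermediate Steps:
j(D) = D (j(D) = D*1 = D)
(-33365 - 1*(-4994)) + j(156) = (-33365 - 1*(-4994)) + 156 = (-33365 + 4994) + 156 = -28371 + 156 = -28215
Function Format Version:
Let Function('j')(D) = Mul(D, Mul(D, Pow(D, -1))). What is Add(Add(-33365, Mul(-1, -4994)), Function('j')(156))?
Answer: -28215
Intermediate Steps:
Function('j')(D) = D (Function('j')(D) = Mul(D, 1) = D)
Add(Add(-33365, Mul(-1, -4994)), Function('j')(156)) = Add(Add(-33365, Mul(-1, -4994)), 156) = Add(Add(-33365, 4994), 156) = Add(-28371, 156) = -28215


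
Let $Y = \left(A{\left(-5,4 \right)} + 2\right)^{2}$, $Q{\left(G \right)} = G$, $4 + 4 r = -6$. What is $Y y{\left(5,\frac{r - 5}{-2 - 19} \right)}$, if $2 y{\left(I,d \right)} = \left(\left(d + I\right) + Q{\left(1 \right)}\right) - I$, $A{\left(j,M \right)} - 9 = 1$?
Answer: $\frac{684}{7} \approx 97.714$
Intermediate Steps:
$r = - \frac{5}{2}$ ($r = -1 + \frac{1}{4} \left(-6\right) = -1 - \frac{3}{2} = - \frac{5}{2} \approx -2.5$)
$A{\left(j,M \right)} = 10$ ($A{\left(j,M \right)} = 9 + 1 = 10$)
$Y = 144$ ($Y = \left(10 + 2\right)^{2} = 12^{2} = 144$)
$y{\left(I,d \right)} = \frac{1}{2} + \frac{d}{2}$ ($y{\left(I,d \right)} = \frac{\left(\left(d + I\right) + 1\right) - I}{2} = \frac{\left(\left(I + d\right) + 1\right) - I}{2} = \frac{\left(1 + I + d\right) - I}{2} = \frac{1 + d}{2} = \frac{1}{2} + \frac{d}{2}$)
$Y y{\left(5,\frac{r - 5}{-2 - 19} \right)} = 144 \left(\frac{1}{2} + \frac{\left(- \frac{5}{2} - 5\right) \frac{1}{-2 - 19}}{2}\right) = 144 \left(\frac{1}{2} + \frac{\left(- \frac{15}{2}\right) \frac{1}{-21}}{2}\right) = 144 \left(\frac{1}{2} + \frac{\left(- \frac{15}{2}\right) \left(- \frac{1}{21}\right)}{2}\right) = 144 \left(\frac{1}{2} + \frac{1}{2} \cdot \frac{5}{14}\right) = 144 \left(\frac{1}{2} + \frac{5}{28}\right) = 144 \cdot \frac{19}{28} = \frac{684}{7}$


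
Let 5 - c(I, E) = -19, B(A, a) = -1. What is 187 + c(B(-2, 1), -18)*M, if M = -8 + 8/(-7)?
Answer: -227/7 ≈ -32.429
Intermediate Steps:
M = -64/7 (M = -8 + 8*(-⅐) = -8 - 8/7 = -64/7 ≈ -9.1429)
c(I, E) = 24 (c(I, E) = 5 - 1*(-19) = 5 + 19 = 24)
187 + c(B(-2, 1), -18)*M = 187 + 24*(-64/7) = 187 - 1536/7 = -227/7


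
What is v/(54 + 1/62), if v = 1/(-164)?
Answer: -31/274618 ≈ -0.00011288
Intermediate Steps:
v = -1/164 ≈ -0.0060976
v/(54 + 1/62) = -1/164/(54 + 1/62) = -1/164/(3349/62) = (62/3349)*(-1/164) = -31/274618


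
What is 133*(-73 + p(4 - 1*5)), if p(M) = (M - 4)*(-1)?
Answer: -9044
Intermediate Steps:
p(M) = 4 - M (p(M) = (-4 + M)*(-1) = 4 - M)
133*(-73 + p(4 - 1*5)) = 133*(-73 + (4 - (4 - 1*5))) = 133*(-73 + (4 - (4 - 5))) = 133*(-73 + (4 - 1*(-1))) = 133*(-73 + (4 + 1)) = 133*(-73 + 5) = 133*(-68) = -9044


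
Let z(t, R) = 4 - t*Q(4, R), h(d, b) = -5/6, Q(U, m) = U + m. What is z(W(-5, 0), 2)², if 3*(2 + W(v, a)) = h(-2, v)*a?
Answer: 256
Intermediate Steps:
h(d, b) = -⅚ (h(d, b) = -5*⅙ = -⅚)
W(v, a) = -2 - 5*a/18 (W(v, a) = -2 + (-5*a/6)/3 = -2 - 5*a/18)
z(t, R) = 4 - t*(4 + R)
z(W(-5, 0), 2)² = (4 - (-2 - 5/18*0)*(4 + 2))² = (4 - 1*(-2 + 0)*6)² = (4 - 1*(-2)*6)² = (4 + 12)² = 16² = 256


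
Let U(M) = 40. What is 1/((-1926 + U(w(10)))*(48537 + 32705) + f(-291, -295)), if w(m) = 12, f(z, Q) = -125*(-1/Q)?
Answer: -59/9040122333 ≈ -6.5265e-9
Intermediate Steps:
f(z, Q) = 125/Q (f(z, Q) = -(-125)/Q = 125/Q)
1/((-1926 + U(w(10)))*(48537 + 32705) + f(-291, -295)) = 1/((-1926 + 40)*(48537 + 32705) + 125/(-295)) = 1/(-1886*81242 + 125*(-1/295)) = 1/(-153222412 - 25/59) = 1/(-9040122333/59) = -59/9040122333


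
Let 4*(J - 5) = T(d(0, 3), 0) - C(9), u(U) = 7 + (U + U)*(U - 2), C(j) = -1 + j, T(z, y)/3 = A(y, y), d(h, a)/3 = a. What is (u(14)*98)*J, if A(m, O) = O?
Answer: 100842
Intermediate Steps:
d(h, a) = 3*a
T(z, y) = 3*y
u(U) = 7 + 2*U*(-2 + U) (u(U) = 7 + (2*U)*(-2 + U) = 7 + 2*U*(-2 + U))
J = 3 (J = 5 + (3*0 - (-1 + 9))/4 = 5 + (0 - 1*8)/4 = 5 + (0 - 8)/4 = 5 + (¼)*(-8) = 5 - 2 = 3)
(u(14)*98)*J = ((7 - 4*14 + 2*14²)*98)*3 = ((7 - 56 + 2*196)*98)*3 = ((7 - 56 + 392)*98)*3 = (343*98)*3 = 33614*3 = 100842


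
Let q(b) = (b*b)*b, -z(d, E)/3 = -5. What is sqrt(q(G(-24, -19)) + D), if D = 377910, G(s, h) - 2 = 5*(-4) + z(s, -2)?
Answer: 33*sqrt(347) ≈ 614.72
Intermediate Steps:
z(d, E) = 15 (z(d, E) = -3*(-5) = 15)
G(s, h) = -3 (G(s, h) = 2 + (5*(-4) + 15) = 2 + (-20 + 15) = 2 - 5 = -3)
q(b) = b**3 (q(b) = b**2*b = b**3)
sqrt(q(G(-24, -19)) + D) = sqrt((-3)**3 + 377910) = sqrt(-27 + 377910) = sqrt(377883) = 33*sqrt(347)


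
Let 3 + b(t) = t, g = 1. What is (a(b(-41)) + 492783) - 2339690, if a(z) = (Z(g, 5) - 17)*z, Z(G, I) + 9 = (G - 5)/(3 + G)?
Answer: -1845719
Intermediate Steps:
b(t) = -3 + t
Z(G, I) = -9 + (-5 + G)/(3 + G) (Z(G, I) = -9 + (G - 5)/(3 + G) = -9 + (-5 + G)/(3 + G))
a(z) = -27*z (a(z) = (8*(-4 - 1*1)/(3 + 1) - 17)*z = (8*(-4 - 1)/4 - 17)*z = (8*(¼)*(-5) - 17)*z = (-10 - 17)*z = -27*z)
(a(b(-41)) + 492783) - 2339690 = (-27*(-3 - 41) + 492783) - 2339690 = (-27*(-44) + 492783) - 2339690 = (1188 + 492783) - 2339690 = 493971 - 2339690 = -1845719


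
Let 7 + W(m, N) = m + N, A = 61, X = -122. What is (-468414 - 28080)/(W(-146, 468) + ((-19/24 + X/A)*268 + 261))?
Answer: 2978964/1033 ≈ 2883.8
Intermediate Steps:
W(m, N) = -7 + N + m (W(m, N) = -7 + (m + N) = -7 + (N + m) = -7 + N + m)
(-468414 - 28080)/(W(-146, 468) + ((-19/24 + X/A)*268 + 261)) = (-468414 - 28080)/((-7 + 468 - 146) + ((-19/24 - 122/61)*268 + 261)) = -496494/(315 + ((-19*1/24 - 122*1/61)*268 + 261)) = -496494/(315 + ((-19/24 - 2)*268 + 261)) = -496494/(315 + (-67/24*268 + 261)) = -496494/(315 + (-4489/6 + 261)) = -496494/(315 - 2923/6) = -496494/(-1033/6) = -496494*(-6/1033) = 2978964/1033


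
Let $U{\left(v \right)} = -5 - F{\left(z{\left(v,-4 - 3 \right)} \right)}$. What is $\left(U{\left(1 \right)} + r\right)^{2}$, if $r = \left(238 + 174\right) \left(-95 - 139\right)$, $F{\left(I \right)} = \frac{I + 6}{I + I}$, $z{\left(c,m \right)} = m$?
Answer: $\frac{1821914147089}{196} \approx 9.2955 \cdot 10^{9}$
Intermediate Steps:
$F{\left(I \right)} = \frac{6 + I}{2 I}$
$U{\left(v \right)} = - \frac{71}{14}$ ($U{\left(v \right)} = -5 - \frac{6 - 7}{2 \left(-4 - 3\right)} = -5 - \frac{6 - 7}{2 \left(-7\right)} = -5 - \frac{1}{2} \left(- \frac{1}{7}\right) \left(-1\right) = -5 - \frac{1}{14} = - \frac{71}{14}$)
$r = -96408$ ($r = 412 \left(-234\right) = -96408$)
$\left(U{\left(1 \right)} + r\right)^{2} = \left(- \frac{71}{14} - 96408\right)^{2} = \left(- \frac{1349783}{14}\right)^{2} = \frac{1821914147089}{196}$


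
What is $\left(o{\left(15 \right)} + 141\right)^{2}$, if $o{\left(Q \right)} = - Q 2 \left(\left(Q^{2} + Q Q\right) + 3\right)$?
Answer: $180875601$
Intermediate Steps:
$o{\left(Q \right)} = - 2 Q \left(3 + 2 Q^{2}\right)$ ($o{\left(Q \right)} = - 2 Q \left(\left(Q^{2} + Q^{2}\right) + 3\right) = - 2 Q \left(2 Q^{2} + 3\right) = - 2 Q \left(3 + 2 Q^{2}\right)$)
$\left(o{\left(15 \right)} + 141\right)^{2} = \left(\left(\left(-6\right) 15 - 4 \cdot 15^{3}\right) + 141\right)^{2} = \left(\left(-90 - 13500\right) + 141\right)^{2} = \left(-13590 + 141\right)^{2} = \left(-13449\right)^{2} = 180875601$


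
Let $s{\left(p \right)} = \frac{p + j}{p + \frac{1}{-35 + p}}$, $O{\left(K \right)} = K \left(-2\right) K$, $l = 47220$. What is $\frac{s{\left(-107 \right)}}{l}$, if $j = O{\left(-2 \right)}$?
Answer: $\frac{1633}{71750790} \approx 2.2759 \cdot 10^{-5}$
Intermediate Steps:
$O{\left(K \right)} = - 2 K^{2}$ ($O{\left(K \right)} = - 2 K K = - 2 K^{2}$)
$j = -8$ ($j = - 2 \left(-2\right)^{2} = \left(-2\right) 4 = -8$)
$s{\left(p \right)} = \frac{-8 + p}{p + \frac{1}{-35 + p}}$ ($s{\left(p \right)} = \frac{p - 8}{p + \frac{1}{-35 + p}} = \frac{-8 + p}{p + \frac{1}{-35 + p}}$)
$\frac{s{\left(-107 \right)}}{l} = \frac{\frac{1}{1 + \left(-107\right)^{2} - -3745} \left(280 + \left(-107\right)^{2} - -4601\right)}{47220} = \frac{280 + 11449 + 4601}{1 + 11449 + 3745} \cdot \frac{1}{47220} = \frac{1}{15195} \cdot 16330 \cdot \frac{1}{47220} = \frac{3266}{3039} \cdot \frac{1}{47220} = \frac{1633}{71750790}$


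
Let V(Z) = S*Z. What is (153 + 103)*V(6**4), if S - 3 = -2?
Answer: 331776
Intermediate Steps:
S = 1 (S = 3 - 2 = 1)
V(Z) = Z (V(Z) = 1*Z = Z)
(153 + 103)*V(6**4) = (153 + 103)*6**4 = 256*1296 = 331776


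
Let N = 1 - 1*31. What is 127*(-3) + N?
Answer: -411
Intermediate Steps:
N = -30 (N = 1 - 31 = -30)
127*(-3) + N = 127*(-3) - 30 = -381 - 30 = -411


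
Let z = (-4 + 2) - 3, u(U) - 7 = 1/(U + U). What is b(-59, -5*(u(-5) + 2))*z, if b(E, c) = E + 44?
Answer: 75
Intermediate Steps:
u(U) = 7 + 1/(2*U) (u(U) = 7 + 1/(U + U) = 7 + 1/(2*U))
b(E, c) = 44 + E
z = -5 (z = -2 - 3 = -5)
b(-59, -5*(u(-5) + 2))*z = (44 - 59)*(-5) = -15*(-5) = 75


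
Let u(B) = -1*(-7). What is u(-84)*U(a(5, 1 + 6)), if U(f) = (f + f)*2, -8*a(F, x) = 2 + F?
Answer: -49/2 ≈ -24.500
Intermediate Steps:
a(F, x) = -¼ - F/8 (a(F, x) = -(2 + F)/8 = -¼ - F/8)
u(B) = 7
U(f) = 4*f (U(f) = (2*f)*2 = 4*f)
u(-84)*U(a(5, 1 + 6)) = 7*(4*(-¼ - ⅛*5)) = 7*(4*(-¼ - 5/8)) = 7*(4*(-7/8)) = 7*(-7/2) = -49/2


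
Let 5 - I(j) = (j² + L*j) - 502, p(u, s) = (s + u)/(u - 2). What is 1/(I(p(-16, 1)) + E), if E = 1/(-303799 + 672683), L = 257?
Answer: 1659978/484944133 ≈ 0.0034230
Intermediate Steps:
p(u, s) = (s + u)/(-2 + u)
I(j) = 507 - j² - 257*j (I(j) = 5 - ((j² + 257*j) - 502) = 5 - (-502 + j² + 257*j) = 5 + (502 - j² - 257*j) = 507 - j² - 257*j)
E = 1/368884 ≈ 2.7109e-6
1/(I(p(-16, 1)) + E) = 1/((507 - ((1 - 16)/(-2 - 16))² - 257*(1 - 16)/(-2 - 16)) + 1/368884) = 1/((507 - (-15/(-18))² - 257*(-15)/(-18)) + 1/368884) = 1/((507 - (-1/18*(-15))² - (-257)*(-15)/18) + 1/368884) = 1/((507 - (⅚)² - 257*⅚) + 1/368884) = 1/((507 - 1*25/36 - 1285/6) + 1/368884) = 1/((507 - 25/36 - 1285/6) + 1/368884) = 1/(10517/36 + 1/368884) = 1/(484944133/1659978) = 1659978/484944133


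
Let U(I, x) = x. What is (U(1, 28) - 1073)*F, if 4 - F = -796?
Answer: -836000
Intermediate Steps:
F = 800 (F = 4 - 1*(-796) = 4 + 796 = 800)
(U(1, 28) - 1073)*F = (28 - 1073)*800 = -1045*800 = -836000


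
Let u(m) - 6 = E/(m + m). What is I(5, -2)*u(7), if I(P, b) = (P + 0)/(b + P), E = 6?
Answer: 75/7 ≈ 10.714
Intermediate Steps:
u(m) = 6 + 3/m (u(m) = 6 + 6/(m + m) = 6 + 6/((2*m)) = 6 + 6*(1/(2*m)) = 6 + 3/m)
I(P, b) = P/(P + b)
I(5, -2)*u(7) = (5/(5 - 2))*(6 + 3/7) = (5/3)*(6 + 3*(1/7)) = (5*(1/3))*(6 + 3/7) = (5/3)*(45/7) = 75/7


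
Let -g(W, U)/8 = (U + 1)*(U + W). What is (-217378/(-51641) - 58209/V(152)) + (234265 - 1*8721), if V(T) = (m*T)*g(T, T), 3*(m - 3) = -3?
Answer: 439178790674340019/1947161499648 ≈ 2.2555e+5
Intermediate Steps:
g(W, U) = -8*(1 + U)*(U + W) (g(W, U) = -8*(U + 1)*(U + W) = -8*(1 + U)*(U + W))
m = 2 (m = 3 + (⅓)*(-3) = 3 - 1 = 2)
V(T) = 2*T*(-16*T - 16*T²) (V(T) = (2*T)*(-8*T - 8*T - 8*T² - 8*T*T) = (2*T)*(-8*T - 8*T - 8*T² - 8*T²) = (2*T)*(-16*T - 16*T²) = 2*T*(-16*T - 16*T²))
(-217378/(-51641) - 58209/V(152)) + (234265 - 1*8721) = (-217378/(-51641) - 58209*(-1/(739328*(1 + 152)))) + (234265 - 1*8721) = (-217378*(-1/51641) - 58209/((-32*23104*153))) + (234265 - 8721) = (217378/51641 - 58209/(-113117184)) + 225544 = (217378/51641 - 58209*(-1/113117184)) + 225544 = (217378/51641 + 19403/37705728) + 225544 = 8197397731507/1947161499648 + 225544 = 439178790674340019/1947161499648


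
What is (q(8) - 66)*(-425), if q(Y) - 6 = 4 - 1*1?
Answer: 24225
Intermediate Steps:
q(Y) = 9 (q(Y) = 6 + (4 - 1*1) = 6 + (4 - 1) = 6 + 3 = 9)
(q(8) - 66)*(-425) = (9 - 66)*(-425) = -57*(-425) = 24225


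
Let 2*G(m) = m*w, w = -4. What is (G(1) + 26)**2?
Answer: 576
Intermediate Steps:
G(m) = -2*m (G(m) = (m*(-4))/2 = (-4*m)/2 = -2*m)
(G(1) + 26)**2 = (-2*1 + 26)**2 = (-2 + 26)**2 = 24**2 = 576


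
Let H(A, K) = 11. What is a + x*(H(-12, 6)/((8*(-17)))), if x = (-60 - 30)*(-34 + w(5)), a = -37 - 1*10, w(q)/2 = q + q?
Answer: -5063/34 ≈ -148.91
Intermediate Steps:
w(q) = 4*q (w(q) = 2*(q + q) = 2*(2*q) = 4*q)
a = -47 (a = -37 - 10 = -47)
x = 1260 (x = (-60 - 30)*(-34 + 4*5) = -90*(-34 + 20) = -90*(-14) = 1260)
a + x*(H(-12, 6)/((8*(-17)))) = -47 + 1260*(11/((8*(-17)))) = -47 + 1260*(11/(-136)) = -47 + 1260*(11*(-1/136)) = -47 + 1260*(-11/136) = -47 - 3465/34 = -5063/34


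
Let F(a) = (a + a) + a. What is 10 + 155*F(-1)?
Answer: -455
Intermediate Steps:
F(a) = 3*a (F(a) = 2*a + a = 3*a)
10 + 155*F(-1) = 10 + 155*(3*(-1)) = 10 + 155*(-3) = 10 - 465 = -455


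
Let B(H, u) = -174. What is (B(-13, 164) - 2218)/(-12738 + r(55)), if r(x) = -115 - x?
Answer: 598/3227 ≈ 0.18531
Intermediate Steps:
(B(-13, 164) - 2218)/(-12738 + r(55)) = (-174 - 2218)/(-12738 + (-115 - 1*55)) = -2392/(-12738 + (-115 - 55)) = -2392/(-12738 - 170) = -2392/(-12908) = -2392*(-1/12908) = 598/3227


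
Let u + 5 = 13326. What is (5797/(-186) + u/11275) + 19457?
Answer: 119476141/6150 ≈ 19427.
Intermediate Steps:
u = 13321 (u = -5 + 13326 = 13321)
(5797/(-186) + u/11275) + 19457 = (5797/(-186) + 13321/11275) + 19457 = (5797*(-1/186) + 13321*(1/11275)) + 19457 = (-187/6 + 1211/1025) + 19457 = -184409/6150 + 19457 = 119476141/6150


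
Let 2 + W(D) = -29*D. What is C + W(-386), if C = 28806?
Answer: 39998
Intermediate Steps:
W(D) = -2 - 29*D
C + W(-386) = 28806 + (-2 - 29*(-386)) = 28806 + (-2 + 11194) = 28806 + 11192 = 39998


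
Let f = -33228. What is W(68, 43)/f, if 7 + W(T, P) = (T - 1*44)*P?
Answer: -1025/33228 ≈ -0.030847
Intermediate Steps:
W(T, P) = -7 + P*(-44 + T) (W(T, P) = -7 + (T - 1*44)*P = -7 + (T - 44)*P = -7 + (-44 + T)*P = -7 + P*(-44 + T))
W(68, 43)/f = (-7 - 44*43 + 43*68)/(-33228) = (-7 - 1892 + 2924)*(-1/33228) = 1025*(-1/33228) = -1025/33228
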